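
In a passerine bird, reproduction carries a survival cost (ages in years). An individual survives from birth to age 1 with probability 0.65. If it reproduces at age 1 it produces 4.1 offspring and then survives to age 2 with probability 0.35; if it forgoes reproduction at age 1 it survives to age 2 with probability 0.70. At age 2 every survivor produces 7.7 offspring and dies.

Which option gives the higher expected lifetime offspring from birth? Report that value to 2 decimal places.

4.42

breed at age 1: R₀ = 0.65 × (4.1 + 0.35 × 7.7) = 0.65 × 6.7950 = 4.4168
delay to age 2: R₀ = 0.65 × (0.70 × 7.7) = 0.65 × 5.3900 = 3.5035
Higher: breed at age 1 (4.4168).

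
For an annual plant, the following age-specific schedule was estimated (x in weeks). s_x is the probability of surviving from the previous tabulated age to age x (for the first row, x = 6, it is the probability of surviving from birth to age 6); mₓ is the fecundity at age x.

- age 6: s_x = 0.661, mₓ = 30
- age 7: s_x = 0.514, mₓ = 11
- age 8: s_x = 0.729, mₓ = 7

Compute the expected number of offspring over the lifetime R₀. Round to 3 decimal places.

Survivorship from birth: l_x = s_6·s_7·…·s_x.
  l_6 = 0.66100
  l_7 = 0.33975
  l_8 = 0.24768
R₀ = Σ l_x mₓ:
  age 6: 0.66100 × 30 = 19.8300
  age 7: 0.33975 × 11 = 3.7372
  age 8: 0.24768 × 7 = 1.7338
R₀ = 19.8300 + 3.7372 + 1.7338 = 25.3010

25.301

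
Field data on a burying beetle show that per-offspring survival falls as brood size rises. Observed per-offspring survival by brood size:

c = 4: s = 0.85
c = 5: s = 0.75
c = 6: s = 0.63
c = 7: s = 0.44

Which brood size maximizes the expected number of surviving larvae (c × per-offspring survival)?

Expected surviving larvae = c × s(c):
  c=4: 4 × 0.85 = 3.400
  c=5: 5 × 0.75 = 3.750
  c=6: 6 × 0.63 = 3.780
  c=7: 7 × 0.44 = 3.080
Maximum at c = 6 (3.780 surviving larvae).

6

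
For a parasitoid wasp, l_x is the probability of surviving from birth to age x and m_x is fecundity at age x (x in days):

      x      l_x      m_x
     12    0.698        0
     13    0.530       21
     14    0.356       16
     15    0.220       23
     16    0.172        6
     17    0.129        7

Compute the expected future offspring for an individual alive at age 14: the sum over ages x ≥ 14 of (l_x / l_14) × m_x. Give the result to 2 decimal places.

35.65

l_14 = 0.356. Conditional survival from age 14 to x is l_x / l_14.
  x=14: (0.356/0.356) × 16 = 16.0000
  x=15: (0.220/0.356) × 23 = 14.2135
  x=16: (0.172/0.356) × 6 = 2.8989
  x=17: (0.129/0.356) × 7 = 2.5365
Sum = 16.0000 + 14.2135 + 2.8989 + 2.5365 = 35.6489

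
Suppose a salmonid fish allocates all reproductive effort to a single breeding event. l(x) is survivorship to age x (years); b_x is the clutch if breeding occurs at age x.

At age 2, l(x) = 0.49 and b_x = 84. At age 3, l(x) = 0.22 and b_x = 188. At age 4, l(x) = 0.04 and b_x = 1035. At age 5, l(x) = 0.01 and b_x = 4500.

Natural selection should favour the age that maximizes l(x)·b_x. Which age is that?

5

Expected offspring if breeding at age x = l(x) × b_x:
  age 2: 0.49 × 84 = 41.160
  age 3: 0.22 × 188 = 41.360
  age 4: 0.04 × 1035 = 41.400
  age 5: 0.01 × 4500 = 45.000
Maximum at age 5 (45.000).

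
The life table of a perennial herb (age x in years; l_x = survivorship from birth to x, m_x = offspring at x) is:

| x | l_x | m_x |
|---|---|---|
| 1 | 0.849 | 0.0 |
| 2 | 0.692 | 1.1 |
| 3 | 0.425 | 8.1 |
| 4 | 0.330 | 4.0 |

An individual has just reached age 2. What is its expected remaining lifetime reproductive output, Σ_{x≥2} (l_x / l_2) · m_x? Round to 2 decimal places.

l_2 = 0.692. Conditional survival from age 2 to x is l_x / l_2.
  x=2: (0.692/0.692) × 1.1 = 1.1000
  x=3: (0.425/0.692) × 8.1 = 4.9747
  x=4: (0.330/0.692) × 4.0 = 1.9075
Sum = 1.1000 + 4.9747 + 1.9075 = 7.9822

7.98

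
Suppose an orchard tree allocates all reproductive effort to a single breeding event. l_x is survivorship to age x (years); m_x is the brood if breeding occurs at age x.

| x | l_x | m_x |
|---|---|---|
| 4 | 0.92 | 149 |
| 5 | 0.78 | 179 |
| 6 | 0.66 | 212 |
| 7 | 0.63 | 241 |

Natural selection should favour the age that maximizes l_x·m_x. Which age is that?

Expected offspring if breeding at age x = l_x × m_x:
  age 4: 0.92 × 149 = 137.080
  age 5: 0.78 × 179 = 139.620
  age 6: 0.66 × 212 = 139.920
  age 7: 0.63 × 241 = 151.830
Maximum at age 7 (151.830).

7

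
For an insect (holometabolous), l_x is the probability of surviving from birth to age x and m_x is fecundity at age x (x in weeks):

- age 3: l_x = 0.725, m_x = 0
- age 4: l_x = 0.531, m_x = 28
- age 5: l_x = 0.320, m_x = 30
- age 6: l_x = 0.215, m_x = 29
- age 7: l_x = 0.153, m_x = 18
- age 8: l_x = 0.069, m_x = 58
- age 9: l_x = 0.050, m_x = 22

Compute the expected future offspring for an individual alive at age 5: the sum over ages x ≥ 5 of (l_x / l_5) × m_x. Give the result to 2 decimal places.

l_5 = 0.320. Conditional survival from age 5 to x is l_x / l_5.
  x=5: (0.320/0.320) × 30 = 30.0000
  x=6: (0.215/0.320) × 29 = 19.4844
  x=7: (0.153/0.320) × 18 = 8.6062
  x=8: (0.069/0.320) × 58 = 12.5063
  x=9: (0.050/0.320) × 22 = 3.4375
Sum = 30.0000 + 19.4844 + 8.6062 + 12.5063 + 3.4375 = 74.0344

74.03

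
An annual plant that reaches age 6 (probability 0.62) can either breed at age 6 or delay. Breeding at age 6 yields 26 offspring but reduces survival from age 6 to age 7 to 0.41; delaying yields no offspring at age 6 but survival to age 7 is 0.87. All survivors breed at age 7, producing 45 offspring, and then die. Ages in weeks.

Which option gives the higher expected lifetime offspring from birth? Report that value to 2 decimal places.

27.56

breed at age 6: R₀ = 0.62 × (26 + 0.41 × 45) = 0.62 × 44.4500 = 27.5590
delay to age 7: R₀ = 0.62 × (0.87 × 45) = 0.62 × 39.1500 = 24.2730
Higher: breed at age 6 (27.5590).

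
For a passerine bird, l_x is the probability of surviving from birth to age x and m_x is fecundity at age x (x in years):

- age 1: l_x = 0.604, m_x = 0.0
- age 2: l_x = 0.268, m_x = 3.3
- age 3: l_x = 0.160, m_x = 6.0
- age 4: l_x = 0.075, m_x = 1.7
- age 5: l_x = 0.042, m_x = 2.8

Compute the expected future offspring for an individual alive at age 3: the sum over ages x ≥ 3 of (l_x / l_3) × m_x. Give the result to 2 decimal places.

7.53

l_3 = 0.160. Conditional survival from age 3 to x is l_x / l_3.
  x=3: (0.160/0.160) × 6.0 = 6.0000
  x=4: (0.075/0.160) × 1.7 = 0.7969
  x=5: (0.042/0.160) × 2.8 = 0.7350
Sum = 6.0000 + 0.7969 + 0.7350 = 7.5319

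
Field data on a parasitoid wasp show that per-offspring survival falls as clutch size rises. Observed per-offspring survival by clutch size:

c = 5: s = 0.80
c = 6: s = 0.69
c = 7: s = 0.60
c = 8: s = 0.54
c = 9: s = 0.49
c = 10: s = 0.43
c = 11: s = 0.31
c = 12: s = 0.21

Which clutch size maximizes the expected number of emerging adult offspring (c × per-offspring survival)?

Expected emerging adult offspring = c × s(c):
  c=5: 5 × 0.80 = 4.000
  c=6: 6 × 0.69 = 4.140
  c=7: 7 × 0.60 = 4.200
  c=8: 8 × 0.54 = 4.320
  c=9: 9 × 0.49 = 4.410
  c=10: 10 × 0.43 = 4.300
  c=11: 11 × 0.31 = 3.410
  c=12: 12 × 0.21 = 2.520
Maximum at c = 9 (4.410 emerging adult offspring).

9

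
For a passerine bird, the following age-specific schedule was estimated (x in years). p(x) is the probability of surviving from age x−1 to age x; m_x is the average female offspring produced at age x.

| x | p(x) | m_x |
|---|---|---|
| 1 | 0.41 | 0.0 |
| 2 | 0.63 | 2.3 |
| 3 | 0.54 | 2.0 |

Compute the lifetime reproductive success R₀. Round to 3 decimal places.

0.873

Survivorship from birth: l_x = p_1·p_2·…·p_x.
  l_1 = 0.41000
  l_2 = 0.25830
  l_3 = 0.13948
R₀ = Σ l_x m_x:
  age 1: 0.41000 × 0.0 = 0.0000
  age 2: 0.25830 × 2.3 = 0.5941
  age 3: 0.13948 × 2.0 = 0.2790
R₀ = 0.0000 + 0.5941 + 0.2790 = 0.8730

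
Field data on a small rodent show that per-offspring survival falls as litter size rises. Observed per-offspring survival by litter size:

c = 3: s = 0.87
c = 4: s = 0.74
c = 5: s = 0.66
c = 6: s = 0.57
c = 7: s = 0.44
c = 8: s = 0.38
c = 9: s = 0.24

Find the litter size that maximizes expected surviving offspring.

6

Expected surviving offspring = c × s(c):
  c=3: 3 × 0.87 = 2.610
  c=4: 4 × 0.74 = 2.960
  c=5: 5 × 0.66 = 3.300
  c=6: 6 × 0.57 = 3.420
  c=7: 7 × 0.44 = 3.080
  c=8: 8 × 0.38 = 3.040
  c=9: 9 × 0.24 = 2.160
Maximum at c = 6 (3.420 surviving offspring).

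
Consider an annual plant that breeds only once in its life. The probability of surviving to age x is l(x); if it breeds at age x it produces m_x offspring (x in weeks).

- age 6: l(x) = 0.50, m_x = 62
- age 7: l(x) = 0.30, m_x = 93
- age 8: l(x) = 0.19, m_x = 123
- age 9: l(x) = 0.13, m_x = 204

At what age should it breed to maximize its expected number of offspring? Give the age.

Expected offspring if breeding at age x = l(x) × m_x:
  age 6: 0.50 × 62 = 31.000
  age 7: 0.30 × 93 = 27.900
  age 8: 0.19 × 123 = 23.370
  age 9: 0.13 × 204 = 26.520
Maximum at age 6 (31.000).

6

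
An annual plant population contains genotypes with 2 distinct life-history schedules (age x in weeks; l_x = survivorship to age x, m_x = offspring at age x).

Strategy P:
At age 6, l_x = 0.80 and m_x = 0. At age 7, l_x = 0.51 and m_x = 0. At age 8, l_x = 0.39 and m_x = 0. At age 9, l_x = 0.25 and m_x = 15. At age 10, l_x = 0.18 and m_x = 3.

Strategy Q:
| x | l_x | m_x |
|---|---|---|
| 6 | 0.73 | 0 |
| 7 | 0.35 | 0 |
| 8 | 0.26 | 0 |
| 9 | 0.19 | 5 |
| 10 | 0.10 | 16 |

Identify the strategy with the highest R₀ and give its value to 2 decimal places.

4.29

Strategy P: R₀ = 0.80×0 + 0.51×0 + 0.39×0 + 0.25×15 + 0.18×3 = 4.2900
Strategy Q: R₀ = 0.73×0 + 0.35×0 + 0.26×0 + 0.19×5 + 0.10×16 = 2.5500
Highest R₀: strategy P with 4.2900.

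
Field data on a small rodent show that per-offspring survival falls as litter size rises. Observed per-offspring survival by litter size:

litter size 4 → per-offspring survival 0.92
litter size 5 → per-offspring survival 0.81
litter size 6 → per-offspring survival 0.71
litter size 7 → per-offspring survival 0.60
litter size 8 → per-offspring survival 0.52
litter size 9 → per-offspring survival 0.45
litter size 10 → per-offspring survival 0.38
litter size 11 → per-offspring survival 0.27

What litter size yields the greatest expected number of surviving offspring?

6

Expected surviving offspring = c × s(c):
  c=4: 4 × 0.92 = 3.680
  c=5: 5 × 0.81 = 4.050
  c=6: 6 × 0.71 = 4.260
  c=7: 7 × 0.60 = 4.200
  c=8: 8 × 0.52 = 4.160
  c=9: 9 × 0.45 = 4.050
  c=10: 10 × 0.38 = 3.800
  c=11: 11 × 0.27 = 2.970
Maximum at c = 6 (4.260 surviving offspring).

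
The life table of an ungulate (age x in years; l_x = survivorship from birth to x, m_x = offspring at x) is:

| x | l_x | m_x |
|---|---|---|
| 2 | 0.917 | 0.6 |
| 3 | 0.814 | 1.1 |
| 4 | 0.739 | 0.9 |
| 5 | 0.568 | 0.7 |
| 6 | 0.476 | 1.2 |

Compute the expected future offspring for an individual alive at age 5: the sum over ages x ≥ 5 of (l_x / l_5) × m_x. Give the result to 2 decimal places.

1.71

l_5 = 0.568. Conditional survival from age 5 to x is l_x / l_5.
  x=5: (0.568/0.568) × 0.7 = 0.7000
  x=6: (0.476/0.568) × 1.2 = 1.0056
Sum = 0.7000 + 1.0056 = 1.7056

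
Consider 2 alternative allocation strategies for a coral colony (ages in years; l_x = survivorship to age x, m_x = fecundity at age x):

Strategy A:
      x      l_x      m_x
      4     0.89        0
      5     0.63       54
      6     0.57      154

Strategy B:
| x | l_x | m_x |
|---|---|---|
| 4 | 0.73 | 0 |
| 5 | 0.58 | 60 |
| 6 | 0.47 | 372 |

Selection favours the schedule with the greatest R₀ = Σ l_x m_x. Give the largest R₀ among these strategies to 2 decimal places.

209.64

Strategy A: R₀ = 0.89×0 + 0.63×54 + 0.57×154 = 121.8000
Strategy B: R₀ = 0.73×0 + 0.58×60 + 0.47×372 = 209.6400
Highest R₀: strategy B with 209.6400.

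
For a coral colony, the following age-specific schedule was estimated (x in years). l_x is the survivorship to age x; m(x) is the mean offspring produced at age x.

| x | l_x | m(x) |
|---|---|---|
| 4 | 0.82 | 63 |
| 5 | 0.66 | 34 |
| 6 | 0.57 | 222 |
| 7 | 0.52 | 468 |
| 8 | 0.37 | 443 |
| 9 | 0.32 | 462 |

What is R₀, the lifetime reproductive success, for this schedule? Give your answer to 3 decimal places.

R₀ = Σ l_x m(x):
  age 4: 0.82 × 63 = 51.6600
  age 5: 0.66 × 34 = 22.4400
  age 6: 0.57 × 222 = 126.5400
  age 7: 0.52 × 468 = 243.3600
  age 8: 0.37 × 443 = 163.9100
  age 9: 0.32 × 462 = 147.8400
R₀ = 51.6600 + 22.4400 + 126.5400 + 243.3600 + 163.9100 + 147.8400 = 755.7500

755.750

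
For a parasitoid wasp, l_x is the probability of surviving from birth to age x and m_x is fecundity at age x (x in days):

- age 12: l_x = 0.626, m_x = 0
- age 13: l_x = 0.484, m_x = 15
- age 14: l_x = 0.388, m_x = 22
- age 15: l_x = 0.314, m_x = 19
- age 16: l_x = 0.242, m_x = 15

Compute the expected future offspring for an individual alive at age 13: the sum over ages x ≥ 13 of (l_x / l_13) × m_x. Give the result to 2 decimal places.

l_13 = 0.484. Conditional survival from age 13 to x is l_x / l_13.
  x=13: (0.484/0.484) × 15 = 15.0000
  x=14: (0.388/0.484) × 22 = 17.6364
  x=15: (0.314/0.484) × 19 = 12.3264
  x=16: (0.242/0.484) × 15 = 7.5000
Sum = 15.0000 + 17.6364 + 12.3264 + 7.5000 = 52.4628

52.46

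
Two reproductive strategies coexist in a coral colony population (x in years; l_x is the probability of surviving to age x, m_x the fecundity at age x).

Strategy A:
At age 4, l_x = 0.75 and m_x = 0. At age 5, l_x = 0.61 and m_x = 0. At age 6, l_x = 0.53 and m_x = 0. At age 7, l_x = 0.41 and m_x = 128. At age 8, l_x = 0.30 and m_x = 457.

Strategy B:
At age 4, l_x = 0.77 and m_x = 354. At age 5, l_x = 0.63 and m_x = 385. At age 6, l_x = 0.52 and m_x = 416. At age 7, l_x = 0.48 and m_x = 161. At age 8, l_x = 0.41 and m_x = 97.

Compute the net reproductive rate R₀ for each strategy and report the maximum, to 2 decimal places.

848.50

Strategy A: R₀ = 0.75×0 + 0.61×0 + 0.53×0 + 0.41×128 + 0.30×457 = 189.5800
Strategy B: R₀ = 0.77×354 + 0.63×385 + 0.52×416 + 0.48×161 + 0.41×97 = 848.5000
Highest R₀: strategy B with 848.5000.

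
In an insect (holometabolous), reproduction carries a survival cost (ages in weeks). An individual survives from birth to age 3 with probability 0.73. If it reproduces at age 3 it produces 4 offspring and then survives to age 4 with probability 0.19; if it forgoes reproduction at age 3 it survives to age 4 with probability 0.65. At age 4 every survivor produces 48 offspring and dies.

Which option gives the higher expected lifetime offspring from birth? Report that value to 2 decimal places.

breed at age 3: R₀ = 0.73 × (4 + 0.19 × 48) = 0.73 × 13.1200 = 9.5776
delay to age 4: R₀ = 0.73 × (0.65 × 48) = 0.73 × 31.2000 = 22.7760
Higher: delay to age 4 (22.7760).

22.78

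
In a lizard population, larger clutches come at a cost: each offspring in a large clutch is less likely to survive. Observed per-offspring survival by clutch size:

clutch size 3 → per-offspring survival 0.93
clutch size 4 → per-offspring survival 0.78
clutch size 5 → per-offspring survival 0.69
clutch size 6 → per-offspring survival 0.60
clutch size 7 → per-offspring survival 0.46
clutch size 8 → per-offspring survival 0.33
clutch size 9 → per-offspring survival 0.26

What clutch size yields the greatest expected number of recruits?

Expected recruits = c × s(c):
  c=3: 3 × 0.93 = 2.790
  c=4: 4 × 0.78 = 3.120
  c=5: 5 × 0.69 = 3.450
  c=6: 6 × 0.60 = 3.600
  c=7: 7 × 0.46 = 3.220
  c=8: 8 × 0.33 = 2.640
  c=9: 9 × 0.26 = 2.340
Maximum at c = 6 (3.600 recruits).

6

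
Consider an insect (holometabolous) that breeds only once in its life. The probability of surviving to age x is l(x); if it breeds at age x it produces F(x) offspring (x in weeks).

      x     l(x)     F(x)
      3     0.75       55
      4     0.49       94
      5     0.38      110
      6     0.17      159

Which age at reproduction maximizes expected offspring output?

4

Expected offspring if breeding at age x = l(x) × F(x):
  age 3: 0.75 × 55 = 41.250
  age 4: 0.49 × 94 = 46.060
  age 5: 0.38 × 110 = 41.800
  age 6: 0.17 × 159 = 27.030
Maximum at age 4 (46.060).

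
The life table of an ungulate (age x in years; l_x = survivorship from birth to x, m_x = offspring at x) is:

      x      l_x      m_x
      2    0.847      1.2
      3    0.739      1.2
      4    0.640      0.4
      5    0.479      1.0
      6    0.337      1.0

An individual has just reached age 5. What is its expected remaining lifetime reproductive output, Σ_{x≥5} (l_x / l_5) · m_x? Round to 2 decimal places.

l_5 = 0.479. Conditional survival from age 5 to x is l_x / l_5.
  x=5: (0.479/0.479) × 1.0 = 1.0000
  x=6: (0.337/0.479) × 1.0 = 0.7035
Sum = 1.0000 + 0.7035 = 1.7035

1.70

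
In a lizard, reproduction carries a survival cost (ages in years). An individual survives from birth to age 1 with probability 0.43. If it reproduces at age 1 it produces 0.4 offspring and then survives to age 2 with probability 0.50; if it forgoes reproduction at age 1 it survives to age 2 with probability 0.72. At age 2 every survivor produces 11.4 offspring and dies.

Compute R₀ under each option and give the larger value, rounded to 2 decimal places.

breed at age 1: R₀ = 0.43 × (0.4 + 0.50 × 11.4) = 0.43 × 6.1000 = 2.6230
delay to age 2: R₀ = 0.43 × (0.72 × 11.4) = 0.43 × 8.2080 = 3.5294
Higher: delay to age 2 (3.5294).

3.53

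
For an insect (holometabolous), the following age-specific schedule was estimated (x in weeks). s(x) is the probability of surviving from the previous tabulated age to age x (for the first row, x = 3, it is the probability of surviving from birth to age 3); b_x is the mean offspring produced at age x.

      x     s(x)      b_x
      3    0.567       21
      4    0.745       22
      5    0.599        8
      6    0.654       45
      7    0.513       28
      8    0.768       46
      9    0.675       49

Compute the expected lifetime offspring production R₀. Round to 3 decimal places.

Survivorship from birth: l_x = s_3·s_4·…·s_x.
  l_3 = 0.56700
  l_4 = 0.42241
  l_5 = 0.25303
  l_6 = 0.16548
  l_7 = 0.08489
  l_8 = 0.06520
  l_9 = 0.04401
R₀ = Σ l_x b_x:
  age 3: 0.56700 × 21 = 11.9070
  age 4: 0.42241 × 22 = 9.2930
  age 5: 0.25303 × 8 = 2.0242
  age 6: 0.16548 × 45 = 7.4466
  age 7: 0.08489 × 28 = 2.3769
  age 8: 0.06520 × 46 = 2.9992
  age 9: 0.04401 × 49 = 2.1565
R₀ = 11.9070 + 9.2930 + 2.0242 + 7.4466 + 2.3769 + 2.9992 + 2.1565 = 38.2035

38.203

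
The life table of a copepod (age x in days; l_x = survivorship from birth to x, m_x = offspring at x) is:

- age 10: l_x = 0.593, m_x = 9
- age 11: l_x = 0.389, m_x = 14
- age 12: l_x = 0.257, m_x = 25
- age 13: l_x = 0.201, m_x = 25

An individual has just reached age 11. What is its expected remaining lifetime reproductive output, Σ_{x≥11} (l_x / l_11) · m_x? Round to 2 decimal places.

l_11 = 0.389. Conditional survival from age 11 to x is l_x / l_11.
  x=11: (0.389/0.389) × 14 = 14.0000
  x=12: (0.257/0.389) × 25 = 16.5167
  x=13: (0.201/0.389) × 25 = 12.9177
Sum = 14.0000 + 16.5167 + 12.9177 = 43.4344

43.43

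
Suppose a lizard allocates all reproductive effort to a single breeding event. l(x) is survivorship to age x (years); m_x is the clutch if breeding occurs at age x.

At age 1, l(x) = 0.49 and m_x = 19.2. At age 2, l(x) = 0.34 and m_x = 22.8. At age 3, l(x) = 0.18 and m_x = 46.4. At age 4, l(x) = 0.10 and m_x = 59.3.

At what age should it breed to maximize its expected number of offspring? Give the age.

1

Expected offspring if breeding at age x = l(x) × m_x:
  age 1: 0.49 × 19.2 = 9.408
  age 2: 0.34 × 22.8 = 7.752
  age 3: 0.18 × 46.4 = 8.352
  age 4: 0.10 × 59.3 = 5.930
Maximum at age 1 (9.408).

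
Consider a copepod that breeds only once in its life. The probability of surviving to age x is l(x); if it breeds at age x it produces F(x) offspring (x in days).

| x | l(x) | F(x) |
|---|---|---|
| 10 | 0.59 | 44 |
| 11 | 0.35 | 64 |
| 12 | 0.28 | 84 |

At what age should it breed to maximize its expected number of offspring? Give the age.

Expected offspring if breeding at age x = l(x) × F(x):
  age 10: 0.59 × 44 = 25.960
  age 11: 0.35 × 64 = 22.400
  age 12: 0.28 × 84 = 23.520
Maximum at age 10 (25.960).

10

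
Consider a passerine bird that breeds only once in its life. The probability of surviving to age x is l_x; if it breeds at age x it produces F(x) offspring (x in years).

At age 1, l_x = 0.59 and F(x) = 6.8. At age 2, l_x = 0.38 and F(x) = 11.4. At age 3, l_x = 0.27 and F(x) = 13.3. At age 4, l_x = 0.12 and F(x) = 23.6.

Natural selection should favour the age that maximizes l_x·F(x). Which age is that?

Expected offspring if breeding at age x = l_x × F(x):
  age 1: 0.59 × 6.8 = 4.012
  age 2: 0.38 × 11.4 = 4.332
  age 3: 0.27 × 13.3 = 3.591
  age 4: 0.12 × 23.6 = 2.832
Maximum at age 2 (4.332).

2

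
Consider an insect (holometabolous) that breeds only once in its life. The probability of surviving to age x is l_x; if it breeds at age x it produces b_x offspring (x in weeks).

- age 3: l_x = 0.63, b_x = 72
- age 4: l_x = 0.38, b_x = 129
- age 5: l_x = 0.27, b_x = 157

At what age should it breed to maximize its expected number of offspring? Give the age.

Expected offspring if breeding at age x = l_x × b_x:
  age 3: 0.63 × 72 = 45.360
  age 4: 0.38 × 129 = 49.020
  age 5: 0.27 × 157 = 42.390
Maximum at age 4 (49.020).

4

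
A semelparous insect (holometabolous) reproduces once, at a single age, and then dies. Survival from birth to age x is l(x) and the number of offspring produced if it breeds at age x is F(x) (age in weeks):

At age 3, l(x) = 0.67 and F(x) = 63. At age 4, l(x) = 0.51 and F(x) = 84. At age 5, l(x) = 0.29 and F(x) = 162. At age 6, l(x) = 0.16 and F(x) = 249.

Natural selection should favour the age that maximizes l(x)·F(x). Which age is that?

5

Expected offspring if breeding at age x = l(x) × F(x):
  age 3: 0.67 × 63 = 42.210
  age 4: 0.51 × 84 = 42.840
  age 5: 0.29 × 162 = 46.980
  age 6: 0.16 × 249 = 39.840
Maximum at age 5 (46.980).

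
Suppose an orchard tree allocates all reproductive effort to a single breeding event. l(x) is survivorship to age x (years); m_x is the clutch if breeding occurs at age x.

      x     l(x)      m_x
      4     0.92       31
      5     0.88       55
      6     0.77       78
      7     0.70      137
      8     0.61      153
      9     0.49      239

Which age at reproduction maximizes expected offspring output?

Expected offspring if breeding at age x = l(x) × m_x:
  age 4: 0.92 × 31 = 28.520
  age 5: 0.88 × 55 = 48.400
  age 6: 0.77 × 78 = 60.060
  age 7: 0.70 × 137 = 95.900
  age 8: 0.61 × 153 = 93.330
  age 9: 0.49 × 239 = 117.110
Maximum at age 9 (117.110).

9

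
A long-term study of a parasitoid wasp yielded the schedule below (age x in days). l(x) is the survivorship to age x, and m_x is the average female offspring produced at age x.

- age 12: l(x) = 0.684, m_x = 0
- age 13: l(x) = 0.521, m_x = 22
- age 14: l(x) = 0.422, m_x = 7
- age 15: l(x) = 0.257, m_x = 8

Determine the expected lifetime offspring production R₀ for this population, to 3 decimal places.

16.472

R₀ = Σ l(x) m_x:
  age 12: 0.684 × 0 = 0.0000
  age 13: 0.521 × 22 = 11.4620
  age 14: 0.422 × 7 = 2.9540
  age 15: 0.257 × 8 = 2.0560
R₀ = 0.0000 + 11.4620 + 2.9540 + 2.0560 = 16.4720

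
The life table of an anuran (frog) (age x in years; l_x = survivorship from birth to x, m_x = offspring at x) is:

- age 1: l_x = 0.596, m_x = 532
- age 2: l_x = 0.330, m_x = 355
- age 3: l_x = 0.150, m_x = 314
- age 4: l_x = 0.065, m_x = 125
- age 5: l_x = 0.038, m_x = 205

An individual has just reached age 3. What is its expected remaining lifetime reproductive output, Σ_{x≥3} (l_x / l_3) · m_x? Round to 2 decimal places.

420.10

l_3 = 0.150. Conditional survival from age 3 to x is l_x / l_3.
  x=3: (0.150/0.150) × 314 = 314.0000
  x=4: (0.065/0.150) × 125 = 54.1667
  x=5: (0.038/0.150) × 205 = 51.9333
Sum = 314.0000 + 54.1667 + 51.9333 = 420.1000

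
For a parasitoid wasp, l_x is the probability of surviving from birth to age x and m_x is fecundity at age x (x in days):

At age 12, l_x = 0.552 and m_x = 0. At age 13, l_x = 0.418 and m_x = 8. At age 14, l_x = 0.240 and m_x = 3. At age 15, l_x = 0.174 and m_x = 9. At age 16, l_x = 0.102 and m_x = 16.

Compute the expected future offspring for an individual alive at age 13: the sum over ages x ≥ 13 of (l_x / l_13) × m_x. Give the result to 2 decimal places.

l_13 = 0.418. Conditional survival from age 13 to x is l_x / l_13.
  x=13: (0.418/0.418) × 8 = 8.0000
  x=14: (0.240/0.418) × 3 = 1.7225
  x=15: (0.174/0.418) × 9 = 3.7464
  x=16: (0.102/0.418) × 16 = 3.9043
Sum = 8.0000 + 1.7225 + 3.7464 + 3.9043 = 17.3732

17.37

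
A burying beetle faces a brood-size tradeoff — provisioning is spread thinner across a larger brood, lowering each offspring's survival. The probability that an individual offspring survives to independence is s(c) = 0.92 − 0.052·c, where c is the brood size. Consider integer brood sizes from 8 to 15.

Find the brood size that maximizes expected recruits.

9

Expected recruits = c × s(c):
  c=8: 8 × 0.504 = 4.032
  c=9: 9 × 0.452 = 4.068
  c=10: 10 × 0.400 = 4.000
  c=11: 11 × 0.348 = 3.828
  c=12: 12 × 0.296 = 3.552
  c=13: 13 × 0.244 = 3.172
  c=14: 14 × 0.192 = 2.688
  c=15: 15 × 0.140 = 2.100
Maximum at c = 9 (4.068 recruits).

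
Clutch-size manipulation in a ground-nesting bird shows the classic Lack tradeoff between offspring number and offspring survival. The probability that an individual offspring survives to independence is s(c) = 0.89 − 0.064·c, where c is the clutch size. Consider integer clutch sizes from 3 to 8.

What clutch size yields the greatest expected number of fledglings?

7

Expected fledglings = c × s(c):
  c=3: 3 × 0.698 = 2.094
  c=4: 4 × 0.634 = 2.536
  c=5: 5 × 0.570 = 2.850
  c=6: 6 × 0.506 = 3.036
  c=7: 7 × 0.442 = 3.094
  c=8: 8 × 0.378 = 3.024
Maximum at c = 7 (3.094 fledglings).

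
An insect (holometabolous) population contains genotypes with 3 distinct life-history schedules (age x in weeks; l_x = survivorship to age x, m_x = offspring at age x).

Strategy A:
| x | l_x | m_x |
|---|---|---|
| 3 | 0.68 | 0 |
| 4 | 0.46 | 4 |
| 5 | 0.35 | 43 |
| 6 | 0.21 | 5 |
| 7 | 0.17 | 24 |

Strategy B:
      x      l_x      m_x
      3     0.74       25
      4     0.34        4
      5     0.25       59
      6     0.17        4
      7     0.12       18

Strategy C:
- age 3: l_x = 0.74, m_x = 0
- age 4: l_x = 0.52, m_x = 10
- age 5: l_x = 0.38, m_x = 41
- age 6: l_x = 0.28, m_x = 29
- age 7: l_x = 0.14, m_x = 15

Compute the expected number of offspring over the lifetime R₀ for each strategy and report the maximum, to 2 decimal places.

37.45

Strategy A: R₀ = 0.68×0 + 0.46×4 + 0.35×43 + 0.21×5 + 0.17×24 = 22.0200
Strategy B: R₀ = 0.74×25 + 0.34×4 + 0.25×59 + 0.17×4 + 0.12×18 = 37.4500
Strategy C: R₀ = 0.74×0 + 0.52×10 + 0.38×41 + 0.28×29 + 0.14×15 = 31.0000
Highest R₀: strategy B with 37.4500.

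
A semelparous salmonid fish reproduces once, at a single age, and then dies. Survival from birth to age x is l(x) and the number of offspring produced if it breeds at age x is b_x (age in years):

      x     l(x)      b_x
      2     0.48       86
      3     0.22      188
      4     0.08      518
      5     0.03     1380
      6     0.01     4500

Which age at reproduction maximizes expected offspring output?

Expected offspring if breeding at age x = l(x) × b_x:
  age 2: 0.48 × 86 = 41.280
  age 3: 0.22 × 188 = 41.360
  age 4: 0.08 × 518 = 41.440
  age 5: 0.03 × 1380 = 41.400
  age 6: 0.01 × 4500 = 45.000
Maximum at age 6 (45.000).

6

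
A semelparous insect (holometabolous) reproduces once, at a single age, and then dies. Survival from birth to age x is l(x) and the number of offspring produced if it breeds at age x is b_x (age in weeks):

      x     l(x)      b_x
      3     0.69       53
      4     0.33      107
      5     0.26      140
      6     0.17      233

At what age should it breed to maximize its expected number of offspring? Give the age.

6

Expected offspring if breeding at age x = l(x) × b_x:
  age 3: 0.69 × 53 = 36.570
  age 4: 0.33 × 107 = 35.310
  age 5: 0.26 × 140 = 36.400
  age 6: 0.17 × 233 = 39.610
Maximum at age 6 (39.610).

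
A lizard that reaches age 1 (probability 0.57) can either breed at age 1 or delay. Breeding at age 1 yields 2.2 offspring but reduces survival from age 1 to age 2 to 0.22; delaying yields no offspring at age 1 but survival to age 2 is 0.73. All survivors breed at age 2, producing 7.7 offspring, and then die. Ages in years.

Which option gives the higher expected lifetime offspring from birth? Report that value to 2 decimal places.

breed at age 1: R₀ = 0.57 × (2.2 + 0.22 × 7.7) = 0.57 × 3.8940 = 2.2196
delay to age 2: R₀ = 0.57 × (0.73 × 7.7) = 0.57 × 5.6210 = 3.2040
Higher: delay to age 2 (3.2040).

3.20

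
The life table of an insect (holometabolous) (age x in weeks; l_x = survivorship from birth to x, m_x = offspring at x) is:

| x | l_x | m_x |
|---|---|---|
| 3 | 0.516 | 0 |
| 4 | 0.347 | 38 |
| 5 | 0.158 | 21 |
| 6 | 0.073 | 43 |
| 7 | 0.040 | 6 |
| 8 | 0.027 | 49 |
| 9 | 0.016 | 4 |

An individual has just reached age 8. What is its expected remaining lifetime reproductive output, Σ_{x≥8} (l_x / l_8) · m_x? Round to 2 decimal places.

l_8 = 0.027. Conditional survival from age 8 to x is l_x / l_8.
  x=8: (0.027/0.027) × 49 = 49.0000
  x=9: (0.016/0.027) × 4 = 2.3704
Sum = 49.0000 + 2.3704 = 51.3704

51.37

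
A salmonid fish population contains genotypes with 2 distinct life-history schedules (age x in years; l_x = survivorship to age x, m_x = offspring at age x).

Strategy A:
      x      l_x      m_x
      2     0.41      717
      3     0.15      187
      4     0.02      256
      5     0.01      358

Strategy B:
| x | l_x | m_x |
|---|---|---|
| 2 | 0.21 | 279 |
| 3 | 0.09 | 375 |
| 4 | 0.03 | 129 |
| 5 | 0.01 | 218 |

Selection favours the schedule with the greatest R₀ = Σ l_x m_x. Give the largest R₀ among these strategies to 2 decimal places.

Strategy A: R₀ = 0.41×717 + 0.15×187 + 0.02×256 + 0.01×358 = 330.7200
Strategy B: R₀ = 0.21×279 + 0.09×375 + 0.03×129 + 0.01×218 = 98.3900
Highest R₀: strategy A with 330.7200.

330.72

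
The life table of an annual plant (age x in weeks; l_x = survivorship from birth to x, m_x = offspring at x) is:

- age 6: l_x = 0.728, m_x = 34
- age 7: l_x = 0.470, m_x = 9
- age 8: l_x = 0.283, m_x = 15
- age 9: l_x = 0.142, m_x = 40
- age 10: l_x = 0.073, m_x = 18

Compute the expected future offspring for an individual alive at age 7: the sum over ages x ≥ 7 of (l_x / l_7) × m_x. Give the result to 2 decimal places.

32.91

l_7 = 0.470. Conditional survival from age 7 to x is l_x / l_7.
  x=7: (0.470/0.470) × 9 = 9.0000
  x=8: (0.283/0.470) × 15 = 9.0319
  x=9: (0.142/0.470) × 40 = 12.0851
  x=10: (0.073/0.470) × 18 = 2.7957
Sum = 9.0000 + 9.0319 + 12.0851 + 2.7957 = 32.9128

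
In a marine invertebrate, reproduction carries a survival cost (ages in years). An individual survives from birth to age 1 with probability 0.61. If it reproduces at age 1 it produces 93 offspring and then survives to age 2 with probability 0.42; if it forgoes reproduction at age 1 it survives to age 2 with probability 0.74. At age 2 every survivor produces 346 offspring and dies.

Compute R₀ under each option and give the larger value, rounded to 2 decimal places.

breed at age 1: R₀ = 0.61 × (93 + 0.42 × 346) = 0.61 × 238.3200 = 145.3752
delay to age 2: R₀ = 0.61 × (0.74 × 346) = 0.61 × 256.0400 = 156.1844
Higher: delay to age 2 (156.1844).

156.18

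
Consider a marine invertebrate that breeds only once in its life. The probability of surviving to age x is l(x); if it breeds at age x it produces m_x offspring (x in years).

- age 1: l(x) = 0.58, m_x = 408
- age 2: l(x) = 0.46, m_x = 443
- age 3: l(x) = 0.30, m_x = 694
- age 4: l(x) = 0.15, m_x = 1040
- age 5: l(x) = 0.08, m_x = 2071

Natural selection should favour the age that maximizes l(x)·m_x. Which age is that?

Expected offspring if breeding at age x = l(x) × m_x:
  age 1: 0.58 × 408 = 236.640
  age 2: 0.46 × 443 = 203.780
  age 3: 0.30 × 694 = 208.200
  age 4: 0.15 × 1040 = 156.000
  age 5: 0.08 × 2071 = 165.680
Maximum at age 1 (236.640).

1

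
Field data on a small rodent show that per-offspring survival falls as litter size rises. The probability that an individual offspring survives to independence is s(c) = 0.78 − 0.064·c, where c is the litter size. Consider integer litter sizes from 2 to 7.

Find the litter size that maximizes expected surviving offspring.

Expected surviving offspring = c × s(c):
  c=2: 2 × 0.652 = 1.304
  c=3: 3 × 0.588 = 1.764
  c=4: 4 × 0.524 = 2.096
  c=5: 5 × 0.460 = 2.300
  c=6: 6 × 0.396 = 2.376
  c=7: 7 × 0.332 = 2.324
Maximum at c = 6 (2.376 surviving offspring).

6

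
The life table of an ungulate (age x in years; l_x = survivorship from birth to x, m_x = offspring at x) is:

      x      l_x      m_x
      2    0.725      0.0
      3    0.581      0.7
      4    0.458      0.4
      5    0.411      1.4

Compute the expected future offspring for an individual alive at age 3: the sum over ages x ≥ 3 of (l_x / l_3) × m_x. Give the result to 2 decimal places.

2.01

l_3 = 0.581. Conditional survival from age 3 to x is l_x / l_3.
  x=3: (0.581/0.581) × 0.7 = 0.7000
  x=4: (0.458/0.581) × 0.4 = 0.3153
  x=5: (0.411/0.581) × 1.4 = 0.9904
Sum = 0.7000 + 0.3153 + 0.9904 = 2.0057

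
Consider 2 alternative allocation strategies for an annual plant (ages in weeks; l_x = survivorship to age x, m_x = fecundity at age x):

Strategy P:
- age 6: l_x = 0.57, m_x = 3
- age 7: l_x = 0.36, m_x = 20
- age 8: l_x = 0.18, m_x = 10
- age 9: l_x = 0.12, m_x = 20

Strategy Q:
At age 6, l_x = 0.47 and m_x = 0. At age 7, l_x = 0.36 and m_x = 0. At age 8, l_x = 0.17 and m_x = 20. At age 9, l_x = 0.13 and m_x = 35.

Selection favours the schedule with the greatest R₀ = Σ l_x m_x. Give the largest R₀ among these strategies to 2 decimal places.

Strategy P: R₀ = 0.57×3 + 0.36×20 + 0.18×10 + 0.12×20 = 13.1100
Strategy Q: R₀ = 0.47×0 + 0.36×0 + 0.17×20 + 0.13×35 = 7.9500
Highest R₀: strategy P with 13.1100.

13.11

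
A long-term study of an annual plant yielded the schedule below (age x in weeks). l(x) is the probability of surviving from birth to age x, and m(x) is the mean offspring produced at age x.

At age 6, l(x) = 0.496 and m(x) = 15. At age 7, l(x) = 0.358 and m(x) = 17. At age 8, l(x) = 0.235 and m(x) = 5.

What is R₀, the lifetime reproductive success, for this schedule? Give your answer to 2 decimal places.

14.70

R₀ = Σ l(x) m(x):
  age 6: 0.496 × 15 = 7.4400
  age 7: 0.358 × 17 = 6.0860
  age 8: 0.235 × 5 = 1.1750
R₀ = 7.4400 + 6.0860 + 1.1750 = 14.7010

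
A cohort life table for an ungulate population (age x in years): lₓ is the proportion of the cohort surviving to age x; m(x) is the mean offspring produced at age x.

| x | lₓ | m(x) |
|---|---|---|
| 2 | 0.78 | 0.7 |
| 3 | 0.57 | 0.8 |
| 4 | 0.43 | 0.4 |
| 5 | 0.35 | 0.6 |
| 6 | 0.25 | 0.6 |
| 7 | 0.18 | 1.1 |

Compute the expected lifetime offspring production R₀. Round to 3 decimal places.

1.732

R₀ = Σ lₓ m(x):
  age 2: 0.78 × 0.7 = 0.5460
  age 3: 0.57 × 0.8 = 0.4560
  age 4: 0.43 × 0.4 = 0.1720
  age 5: 0.35 × 0.6 = 0.2100
  age 6: 0.25 × 0.6 = 0.1500
  age 7: 0.18 × 1.1 = 0.1980
R₀ = 0.5460 + 0.4560 + 0.1720 + 0.2100 + 0.1500 + 0.1980 = 1.7320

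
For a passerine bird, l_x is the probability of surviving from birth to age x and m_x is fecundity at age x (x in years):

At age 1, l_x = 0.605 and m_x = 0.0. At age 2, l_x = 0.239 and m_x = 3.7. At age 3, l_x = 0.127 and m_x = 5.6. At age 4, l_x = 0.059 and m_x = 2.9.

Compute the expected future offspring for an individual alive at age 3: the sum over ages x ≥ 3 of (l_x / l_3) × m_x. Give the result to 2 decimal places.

6.95

l_3 = 0.127. Conditional survival from age 3 to x is l_x / l_3.
  x=3: (0.127/0.127) × 5.6 = 5.6000
  x=4: (0.059/0.127) × 2.9 = 1.3472
Sum = 5.6000 + 1.3472 = 6.9472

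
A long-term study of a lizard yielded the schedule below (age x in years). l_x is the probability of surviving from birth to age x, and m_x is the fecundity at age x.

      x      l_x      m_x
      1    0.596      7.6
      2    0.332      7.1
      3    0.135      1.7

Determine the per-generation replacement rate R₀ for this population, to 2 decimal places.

R₀ = Σ l_x m_x:
  age 1: 0.596 × 7.6 = 4.5296
  age 2: 0.332 × 7.1 = 2.3572
  age 3: 0.135 × 1.7 = 0.2295
R₀ = 4.5296 + 2.3572 + 0.2295 = 7.1163

7.12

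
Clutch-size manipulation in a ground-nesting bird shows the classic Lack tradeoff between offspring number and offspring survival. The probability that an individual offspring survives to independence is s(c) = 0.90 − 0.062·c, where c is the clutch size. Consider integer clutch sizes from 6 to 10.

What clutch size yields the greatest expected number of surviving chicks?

7

Expected surviving chicks = c × s(c):
  c=6: 6 × 0.528 = 3.168
  c=7: 7 × 0.466 = 3.262
  c=8: 8 × 0.404 = 3.232
  c=9: 9 × 0.342 = 3.078
  c=10: 10 × 0.280 = 2.800
Maximum at c = 7 (3.262 surviving chicks).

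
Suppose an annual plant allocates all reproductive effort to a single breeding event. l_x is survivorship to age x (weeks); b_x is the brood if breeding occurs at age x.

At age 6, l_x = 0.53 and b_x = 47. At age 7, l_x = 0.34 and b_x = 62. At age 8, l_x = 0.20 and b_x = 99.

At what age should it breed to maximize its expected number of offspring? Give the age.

Expected offspring if breeding at age x = l_x × b_x:
  age 6: 0.53 × 47 = 24.910
  age 7: 0.34 × 62 = 21.080
  age 8: 0.20 × 99 = 19.800
Maximum at age 6 (24.910).

6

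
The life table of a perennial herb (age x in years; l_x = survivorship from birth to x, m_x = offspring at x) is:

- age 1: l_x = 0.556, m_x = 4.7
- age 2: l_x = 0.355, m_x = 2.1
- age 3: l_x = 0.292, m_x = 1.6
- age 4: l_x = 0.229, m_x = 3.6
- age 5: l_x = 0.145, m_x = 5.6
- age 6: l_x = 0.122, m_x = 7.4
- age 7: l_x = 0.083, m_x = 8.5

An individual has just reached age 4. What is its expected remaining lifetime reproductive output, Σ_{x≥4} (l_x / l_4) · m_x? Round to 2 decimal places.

l_4 = 0.229. Conditional survival from age 4 to x is l_x / l_4.
  x=4: (0.229/0.229) × 3.6 = 3.6000
  x=5: (0.145/0.229) × 5.6 = 3.5459
  x=6: (0.122/0.229) × 7.4 = 3.9424
  x=7: (0.083/0.229) × 8.5 = 3.0808
Sum = 3.6000 + 3.5459 + 3.9424 + 3.0808 = 14.1690

14.17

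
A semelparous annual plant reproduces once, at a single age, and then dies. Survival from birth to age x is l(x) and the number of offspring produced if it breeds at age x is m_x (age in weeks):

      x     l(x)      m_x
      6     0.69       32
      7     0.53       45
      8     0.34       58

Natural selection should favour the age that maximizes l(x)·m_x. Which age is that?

7

Expected offspring if breeding at age x = l(x) × m_x:
  age 6: 0.69 × 32 = 22.080
  age 7: 0.53 × 45 = 23.850
  age 8: 0.34 × 58 = 19.720
Maximum at age 7 (23.850).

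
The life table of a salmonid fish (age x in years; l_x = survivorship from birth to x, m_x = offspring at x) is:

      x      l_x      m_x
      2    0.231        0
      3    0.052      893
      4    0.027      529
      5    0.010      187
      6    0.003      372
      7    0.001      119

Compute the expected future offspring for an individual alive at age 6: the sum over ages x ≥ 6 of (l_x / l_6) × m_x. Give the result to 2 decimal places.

l_6 = 0.003. Conditional survival from age 6 to x is l_x / l_6.
  x=6: (0.003/0.003) × 372 = 372.0000
  x=7: (0.001/0.003) × 119 = 39.6667
Sum = 372.0000 + 39.6667 = 411.6667

411.67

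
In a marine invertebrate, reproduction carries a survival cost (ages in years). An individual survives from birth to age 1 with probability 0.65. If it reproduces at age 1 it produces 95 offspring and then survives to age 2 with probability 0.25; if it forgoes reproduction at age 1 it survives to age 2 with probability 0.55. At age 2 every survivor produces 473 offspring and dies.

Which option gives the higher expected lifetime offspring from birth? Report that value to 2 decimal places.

169.10

breed at age 1: R₀ = 0.65 × (95 + 0.25 × 473) = 0.65 × 213.2500 = 138.6125
delay to age 2: R₀ = 0.65 × (0.55 × 473) = 0.65 × 260.1500 = 169.0975
Higher: delay to age 2 (169.0975).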